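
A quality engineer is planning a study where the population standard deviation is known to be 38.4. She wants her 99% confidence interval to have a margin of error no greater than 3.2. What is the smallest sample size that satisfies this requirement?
n ≥ 956

For margin E ≤ 3.2:
n ≥ (z* · σ / E)²
n ≥ (2.576 · 38.4 / 3.2)²
n ≥ 955.55

Minimum n = 956 (rounding up)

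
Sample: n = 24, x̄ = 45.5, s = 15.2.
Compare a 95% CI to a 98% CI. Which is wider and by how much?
98% CI is wider by 2.67

df = 23
95% CI: t* = 2.069, (39.08, 51.92), width = 2 · t* · s/√n = 12.84
98% CI: t* = 2.500, (37.74, 53.26), width = 2 · t* · s/√n = 15.51

The 98% CI is wider by 15.51 - 12.84 = 2.67.
Higher confidence requires a wider interval.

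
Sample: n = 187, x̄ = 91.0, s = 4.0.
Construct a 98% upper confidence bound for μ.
μ ≤ 91.60

Upper bound (one-sided):
t* = 2.068 (one-sided for 98%)
Upper bound = x̄ + t* · s/√n = 91.0 + 2.068 · 4.0/√187 = 91.60

We are 98% confident that μ ≤ 91.60.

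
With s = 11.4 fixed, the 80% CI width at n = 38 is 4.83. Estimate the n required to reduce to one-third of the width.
n ≈ 342

CI width ∝ 1/√n
To reduce width by factor 3, need √n to grow by 3 → need 3² = 9 times as many samples.

Current: n = 38, width = 4.83
New: n = 342, width ≈ 1.58

Width reduced by factor of 4.83/1.58 = 3.06.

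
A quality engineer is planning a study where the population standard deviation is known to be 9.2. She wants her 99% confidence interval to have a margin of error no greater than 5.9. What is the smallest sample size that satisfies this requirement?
n ≥ 17

For margin E ≤ 5.9:
n ≥ (z* · σ / E)²
n ≥ (2.576 · 9.2 / 5.9)²
n ≥ 16.13

Minimum n = 17 (rounding up)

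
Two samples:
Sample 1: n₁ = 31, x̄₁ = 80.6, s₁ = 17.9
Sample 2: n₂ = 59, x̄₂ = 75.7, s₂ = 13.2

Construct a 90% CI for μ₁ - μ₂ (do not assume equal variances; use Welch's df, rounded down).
(-1.22, 11.02)

Difference: x̄₁ - x̄₂ = 4.90
SE = √(s₁²/n₁ + s₂²/n₂) = √(17.9²/31 + 13.2²/59) = 3.6454
df = 47.58 → 47 (Welch–Satterthwaite, rounded down)
t* = 1.678

CI: 4.90 ± 1.678 · 3.6454 = 4.90 ± 6.12 = (-1.22, 11.02)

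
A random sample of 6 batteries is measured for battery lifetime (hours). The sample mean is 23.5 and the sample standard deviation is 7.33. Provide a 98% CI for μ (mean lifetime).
(13.43, 33.57)

t-interval (σ unknown):
df = n - 1 = 5
t* = 3.365 for 98% confidence

Margin of error = t* · s/√n = 3.365 · 7.33/√6 = 10.07

CI: (13.43, 33.57)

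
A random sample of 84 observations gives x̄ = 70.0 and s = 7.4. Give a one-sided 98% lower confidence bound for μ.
μ ≥ 68.31

Lower bound (one-sided):
t* = 2.087 (one-sided for 98%)
Lower bound = x̄ - t* · s/√n = 70.0 - 2.087 · 7.4/√84 = 68.31

We are 98% confident that μ ≥ 68.31.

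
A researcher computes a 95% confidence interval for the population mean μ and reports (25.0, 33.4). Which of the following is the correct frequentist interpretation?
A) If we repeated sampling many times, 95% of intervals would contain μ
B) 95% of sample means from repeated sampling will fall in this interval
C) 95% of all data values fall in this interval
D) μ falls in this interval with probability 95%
A

A) Correct — this is the frequentist long-run coverage interpretation.
B) Wrong — coverage applies to intervals containing μ, not to future x̄ values.
C) Wrong — a CI is about the parameter μ, not individual data values.
D) Wrong — μ is fixed; the randomness lives in the interval, not in μ.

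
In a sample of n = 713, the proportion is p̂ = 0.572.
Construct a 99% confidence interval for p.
(0.524, 0.620)

Proportion CI:
SE = √(p̂(1-p̂)/n) = √(0.572 · 0.428 / 713) = 0.01853

z* = 2.576
Margin = z* · SE = 2.576 · 0.01853 = 0.0477

CI: 0.572 ± 0.0477 = (0.524, 0.620)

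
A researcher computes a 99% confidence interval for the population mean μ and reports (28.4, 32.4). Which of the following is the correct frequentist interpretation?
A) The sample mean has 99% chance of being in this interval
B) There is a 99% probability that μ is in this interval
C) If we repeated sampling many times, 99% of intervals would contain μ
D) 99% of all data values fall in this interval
C

A) Wrong — x̄ is observed and sits in the interval by construction.
B) Wrong — μ is fixed; the randomness lives in the interval, not in μ.
C) Correct — this is the frequentist long-run coverage interpretation.
D) Wrong — a CI is about the parameter μ, not individual data values.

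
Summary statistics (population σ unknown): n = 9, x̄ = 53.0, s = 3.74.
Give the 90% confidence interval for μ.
(50.68, 55.32)

t-interval (σ unknown):
df = n - 1 = 8
t* = 1.860 for 90% confidence

Margin of error = t* · s/√n = 1.860 · 3.74/√9 = 2.32

CI: (50.68, 55.32)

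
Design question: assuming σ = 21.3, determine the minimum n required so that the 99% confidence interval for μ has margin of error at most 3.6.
n ≥ 233

For margin E ≤ 3.6:
n ≥ (z* · σ / E)²
n ≥ (2.576 · 21.3 / 3.6)²
n ≥ 232.30

Minimum n = 233 (rounding up)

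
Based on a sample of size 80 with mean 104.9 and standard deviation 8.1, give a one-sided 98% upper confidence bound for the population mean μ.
μ ≤ 106.79

Upper bound (one-sided):
t* = 2.088 (one-sided for 98%)
Upper bound = x̄ + t* · s/√n = 104.9 + 2.088 · 8.1/√80 = 106.79

We are 98% confident that μ ≤ 106.79.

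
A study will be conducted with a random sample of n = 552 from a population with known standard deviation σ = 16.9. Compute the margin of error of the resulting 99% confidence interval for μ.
Margin of error = 1.85

Margin of error = z* · σ/√n
= 2.576 · 16.9/√552
= 2.576 · 16.9/23.4947
= 1.85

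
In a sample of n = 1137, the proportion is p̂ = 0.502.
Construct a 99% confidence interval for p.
(0.464, 0.540)

Proportion CI:
SE = √(p̂(1-p̂)/n) = √(0.502 · 0.498 / 1137) = 0.01483

z* = 2.576
Margin = z* · SE = 2.576 · 0.01483 = 0.0382

CI: 0.502 ± 0.0382 = (0.464, 0.540)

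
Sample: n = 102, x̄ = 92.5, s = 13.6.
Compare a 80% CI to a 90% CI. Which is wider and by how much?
90% CI is wider by 1.00

df = 101
80% CI: t* = 1.290, (90.76, 94.24), width = 2 · t* · s/√n = 3.47
90% CI: t* = 1.660, (90.26, 94.74), width = 2 · t* · s/√n = 4.47

The 90% CI is wider by 4.47 - 3.47 = 1.00.
Higher confidence requires a wider interval.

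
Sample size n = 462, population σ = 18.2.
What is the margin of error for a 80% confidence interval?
Margin of error = 1.09

Margin of error = z* · σ/√n
= 1.282 · 18.2/√462
= 1.282 · 18.2/21.4942
= 1.09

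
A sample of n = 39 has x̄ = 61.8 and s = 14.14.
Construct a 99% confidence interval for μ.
(55.66, 67.94)

t-interval (σ unknown):
df = n - 1 = 38
t* = 2.712 for 99% confidence

Margin of error = t* · s/√n = 2.712 · 14.14/√39 = 6.14

CI: (55.66, 67.94)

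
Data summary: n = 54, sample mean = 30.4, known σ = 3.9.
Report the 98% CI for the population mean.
(29.17, 31.63)

z-interval (σ known):
z* = 2.326 for 98% confidence

Margin of error = z* · σ/√n = 2.326 · 3.9/√54 = 1.23

CI: (30.4 - 1.23, 30.4 + 1.23) = (29.17, 31.63)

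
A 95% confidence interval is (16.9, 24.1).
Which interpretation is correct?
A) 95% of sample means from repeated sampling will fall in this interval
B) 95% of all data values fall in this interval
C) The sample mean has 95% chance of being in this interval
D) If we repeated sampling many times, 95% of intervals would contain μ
D

A) Wrong — coverage applies to intervals containing μ, not to future x̄ values.
B) Wrong — a CI is about the parameter μ, not individual data values.
C) Wrong — x̄ is observed and sits in the interval by construction.
D) Correct — this is the frequentist long-run coverage interpretation.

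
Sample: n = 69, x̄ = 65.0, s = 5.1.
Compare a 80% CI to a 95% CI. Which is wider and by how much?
95% CI is wider by 0.86

df = 68
80% CI: t* = 1.294, (64.21, 65.79), width = 2 · t* · s/√n = 1.59
95% CI: t* = 1.995, (63.78, 66.22), width = 2 · t* · s/√n = 2.45

The 95% CI is wider by 2.45 - 1.59 = 0.86.
Higher confidence requires a wider interval.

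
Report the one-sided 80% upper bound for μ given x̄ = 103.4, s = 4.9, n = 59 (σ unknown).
μ ≤ 103.94

Upper bound (one-sided):
t* = 0.848 (one-sided for 80%)
Upper bound = x̄ + t* · s/√n = 103.4 + 0.848 · 4.9/√59 = 103.94

We are 80% confident that μ ≤ 103.94.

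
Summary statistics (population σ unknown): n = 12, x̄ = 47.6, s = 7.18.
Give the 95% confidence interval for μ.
(43.04, 52.16)

t-interval (σ unknown):
df = n - 1 = 11
t* = 2.201 for 95% confidence

Margin of error = t* · s/√n = 2.201 · 7.18/√12 = 4.56

CI: (43.04, 52.16)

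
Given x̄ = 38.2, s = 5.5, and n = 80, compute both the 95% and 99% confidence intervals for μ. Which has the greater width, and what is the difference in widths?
99% CI is wider by 0.80

df = 79
95% CI: t* = 1.990, (36.98, 39.42), width = 2 · t* · s/√n = 2.45
99% CI: t* = 2.640, (36.58, 39.82), width = 2 · t* · s/√n = 3.25

The 99% CI is wider by 3.25 - 2.45 = 0.80.
Higher confidence requires a wider interval.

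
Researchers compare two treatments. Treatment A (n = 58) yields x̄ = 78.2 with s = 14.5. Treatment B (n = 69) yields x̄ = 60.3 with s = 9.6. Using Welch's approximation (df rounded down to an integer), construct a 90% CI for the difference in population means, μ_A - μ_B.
(14.20, 21.60)

Difference: x̄₁ - x̄₂ = 17.90
SE = √(s₁²/n₁ + s₂²/n₂) = √(14.5²/58 + 9.6²/69) = 2.2273
df = 95.84 → 95 (Welch–Satterthwaite, rounded down)
t* = 1.661

CI: 17.90 ± 1.661 · 2.2273 = 17.90 ± 3.70 = (14.20, 21.60)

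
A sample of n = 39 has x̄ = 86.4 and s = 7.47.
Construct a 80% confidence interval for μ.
(84.84, 87.96)

t-interval (σ unknown):
df = n - 1 = 38
t* = 1.304 for 80% confidence

Margin of error = t* · s/√n = 1.304 · 7.47/√39 = 1.56

CI: (84.84, 87.96)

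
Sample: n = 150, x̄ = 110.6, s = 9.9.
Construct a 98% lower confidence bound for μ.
μ ≥ 108.93

Lower bound (one-sided):
t* = 2.072 (one-sided for 98%)
Lower bound = x̄ - t* · s/√n = 110.6 - 2.072 · 9.9/√150 = 108.93

We are 98% confident that μ ≥ 108.93.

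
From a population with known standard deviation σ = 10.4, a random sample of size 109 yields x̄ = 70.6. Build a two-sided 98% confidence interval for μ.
(68.28, 72.92)

z-interval (σ known):
z* = 2.326 for 98% confidence

Margin of error = z* · σ/√n = 2.326 · 10.4/√109 = 2.32

CI: (70.6 - 2.32, 70.6 + 2.32) = (68.28, 72.92)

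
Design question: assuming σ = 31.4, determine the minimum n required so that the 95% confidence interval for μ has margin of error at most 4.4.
n ≥ 196

For margin E ≤ 4.4:
n ≥ (z* · σ / E)²
n ≥ (1.960 · 31.4 / 4.4)²
n ≥ 195.64

Minimum n = 196 (rounding up)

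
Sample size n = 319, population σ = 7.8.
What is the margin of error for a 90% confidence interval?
Margin of error = 0.72

Margin of error = z* · σ/√n
= 1.645 · 7.8/√319
= 1.645 · 7.8/17.8606
= 0.72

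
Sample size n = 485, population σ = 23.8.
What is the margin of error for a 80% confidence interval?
Margin of error = 1.39

Margin of error = z* · σ/√n
= 1.282 · 23.8/√485
= 1.282 · 23.8/22.0227
= 1.39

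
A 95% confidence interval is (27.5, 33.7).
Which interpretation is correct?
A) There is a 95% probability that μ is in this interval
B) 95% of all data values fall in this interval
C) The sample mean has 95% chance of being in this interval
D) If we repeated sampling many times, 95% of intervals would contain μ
D

A) Wrong — μ is fixed; the randomness lives in the interval, not in μ.
B) Wrong — a CI is about the parameter μ, not individual data values.
C) Wrong — x̄ is observed and sits in the interval by construction.
D) Correct — this is the frequentist long-run coverage interpretation.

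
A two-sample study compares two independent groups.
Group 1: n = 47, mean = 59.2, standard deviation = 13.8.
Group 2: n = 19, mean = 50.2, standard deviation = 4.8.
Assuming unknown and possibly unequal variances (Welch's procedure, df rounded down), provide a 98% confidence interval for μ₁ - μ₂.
(3.52, 14.48)

Difference: x̄₁ - x̄₂ = 9.00
SE = √(s₁²/n₁ + s₂²/n₂) = √(13.8²/47 + 4.8²/19) = 2.2945
df = 63.19 → 63 (Welch–Satterthwaite, rounded down)
t* = 2.387

CI: 9.00 ± 2.387 · 2.2945 = 9.00 ± 5.48 = (3.52, 14.48)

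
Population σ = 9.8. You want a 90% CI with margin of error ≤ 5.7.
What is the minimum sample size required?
n ≥ 8

For margin E ≤ 5.7:
n ≥ (z* · σ / E)²
n ≥ (1.645 · 9.8 / 5.7)²
n ≥ 8.00

Minimum n = 8 (rounding up)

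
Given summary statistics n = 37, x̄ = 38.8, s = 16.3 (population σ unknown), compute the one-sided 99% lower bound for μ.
μ ≥ 32.28

Lower bound (one-sided):
t* = 2.434 (one-sided for 99%)
Lower bound = x̄ - t* · s/√n = 38.8 - 2.434 · 16.3/√37 = 32.28

We are 99% confident that μ ≥ 32.28.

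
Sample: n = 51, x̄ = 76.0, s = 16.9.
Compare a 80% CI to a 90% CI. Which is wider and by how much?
90% CI is wider by 1.78

df = 50
80% CI: t* = 1.299, (72.93, 79.07), width = 2 · t* · s/√n = 6.15
90% CI: t* = 1.676, (72.03, 79.97), width = 2 · t* · s/√n = 7.93

The 90% CI is wider by 7.93 - 6.15 = 1.78.
Higher confidence requires a wider interval.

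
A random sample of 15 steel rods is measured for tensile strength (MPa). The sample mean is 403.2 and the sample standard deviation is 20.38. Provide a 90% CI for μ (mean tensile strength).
(393.93, 412.47)

t-interval (σ unknown):
df = n - 1 = 14
t* = 1.761 for 90% confidence

Margin of error = t* · s/√n = 1.761 · 20.38/√15 = 9.27

CI: (393.93, 412.47)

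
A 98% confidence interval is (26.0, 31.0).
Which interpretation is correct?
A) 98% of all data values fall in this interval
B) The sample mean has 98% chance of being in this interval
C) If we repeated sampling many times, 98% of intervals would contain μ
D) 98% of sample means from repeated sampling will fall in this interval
C

A) Wrong — a CI is about the parameter μ, not individual data values.
B) Wrong — x̄ is observed and sits in the interval by construction.
C) Correct — this is the frequentist long-run coverage interpretation.
D) Wrong — coverage applies to intervals containing μ, not to future x̄ values.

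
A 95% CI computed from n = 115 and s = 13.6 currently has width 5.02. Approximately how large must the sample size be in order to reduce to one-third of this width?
n ≈ 1035

CI width ∝ 1/√n
To reduce width by factor 3, need √n to grow by 3 → need 3² = 9 times as many samples.

Current: n = 115, width = 5.02
New: n = 1035, width ≈ 1.66

Width reduced by factor of 5.02/1.66 = 3.02.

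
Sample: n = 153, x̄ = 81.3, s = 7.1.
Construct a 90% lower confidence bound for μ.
μ ≥ 80.56

Lower bound (one-sided):
t* = 1.287 (one-sided for 90%)
Lower bound = x̄ - t* · s/√n = 81.3 - 1.287 · 7.1/√153 = 80.56

We are 90% confident that μ ≥ 80.56.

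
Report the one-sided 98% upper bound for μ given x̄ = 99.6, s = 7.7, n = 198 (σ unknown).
μ ≤ 100.73

Upper bound (one-sided):
t* = 2.067 (one-sided for 98%)
Upper bound = x̄ + t* · s/√n = 99.6 + 2.067 · 7.7/√198 = 100.73

We are 98% confident that μ ≤ 100.73.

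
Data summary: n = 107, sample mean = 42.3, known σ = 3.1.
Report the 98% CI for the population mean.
(41.60, 43.00)

z-interval (σ known):
z* = 2.326 for 98% confidence

Margin of error = z* · σ/√n = 2.326 · 3.1/√107 = 0.70

CI: (42.3 - 0.70, 42.3 + 0.70) = (41.60, 43.00)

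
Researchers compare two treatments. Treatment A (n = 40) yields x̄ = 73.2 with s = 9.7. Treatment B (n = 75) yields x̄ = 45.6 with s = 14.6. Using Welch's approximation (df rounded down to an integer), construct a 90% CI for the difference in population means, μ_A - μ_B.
(23.82, 31.38)

Difference: x̄₁ - x̄₂ = 27.60
SE = √(s₁²/n₁ + s₂²/n₂) = √(9.7²/40 + 14.6²/75) = 2.2791
df = 107.48 → 107 (Welch–Satterthwaite, rounded down)
t* = 1.659

CI: 27.60 ± 1.659 · 2.2791 = 27.60 ± 3.78 = (23.82, 31.38)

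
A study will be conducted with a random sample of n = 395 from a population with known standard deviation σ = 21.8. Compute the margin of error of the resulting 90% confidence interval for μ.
Margin of error = 1.80

Margin of error = z* · σ/√n
= 1.645 · 21.8/√395
= 1.645 · 21.8/19.8746
= 1.80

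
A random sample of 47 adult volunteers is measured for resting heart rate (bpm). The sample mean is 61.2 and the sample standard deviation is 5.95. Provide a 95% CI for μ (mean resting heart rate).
(59.45, 62.95)

t-interval (σ unknown):
df = n - 1 = 46
t* = 2.013 for 95% confidence

Margin of error = t* · s/√n = 2.013 · 5.95/√47 = 1.75

CI: (59.45, 62.95)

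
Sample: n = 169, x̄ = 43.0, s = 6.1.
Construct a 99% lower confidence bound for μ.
μ ≥ 41.90

Lower bound (one-sided):
t* = 2.349 (one-sided for 99%)
Lower bound = x̄ - t* · s/√n = 43.0 - 2.349 · 6.1/√169 = 41.90

We are 99% confident that μ ≥ 41.90.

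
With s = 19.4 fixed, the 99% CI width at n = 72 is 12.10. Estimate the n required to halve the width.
n ≈ 288

CI width ∝ 1/√n
To reduce width by factor 2, need √n to grow by 2 → need 2² = 4 times as many samples.

Current: n = 72, width = 12.10
New: n = 288, width ≈ 5.93

Width reduced by factor of 12.10/5.93 = 2.04.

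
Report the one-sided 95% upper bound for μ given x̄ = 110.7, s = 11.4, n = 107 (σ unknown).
μ ≤ 112.53

Upper bound (one-sided):
t* = 1.659 (one-sided for 95%)
Upper bound = x̄ + t* · s/√n = 110.7 + 1.659 · 11.4/√107 = 112.53

We are 95% confident that μ ≤ 112.53.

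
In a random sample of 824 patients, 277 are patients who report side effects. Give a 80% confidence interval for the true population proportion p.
(0.315, 0.357)

Proportion CI:
p̂ = 277/824 = 0.33617
SE = √(p̂(1-p̂)/n) = √(0.33617 · 0.66383 / 824) = 0.01646

z* = 1.282
Margin = z* · SE = 1.282 · 0.01646 = 0.0211

CI: 0.33617 ± 0.0211 = (0.315, 0.357)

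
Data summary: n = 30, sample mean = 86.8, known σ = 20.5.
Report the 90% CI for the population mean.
(80.64, 92.96)

z-interval (σ known):
z* = 1.645 for 90% confidence

Margin of error = z* · σ/√n = 1.645 · 20.5/√30 = 6.16

CI: (86.8 - 6.16, 86.8 + 6.16) = (80.64, 92.96)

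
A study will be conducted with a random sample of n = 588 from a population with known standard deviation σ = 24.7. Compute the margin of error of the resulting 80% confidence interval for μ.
Margin of error = 1.31

Margin of error = z* · σ/√n
= 1.282 · 24.7/√588
= 1.282 · 24.7/24.2487
= 1.31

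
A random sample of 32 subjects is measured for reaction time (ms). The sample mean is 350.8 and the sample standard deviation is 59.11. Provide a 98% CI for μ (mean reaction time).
(325.17, 376.43)

t-interval (σ unknown):
df = n - 1 = 31
t* = 2.453 for 98% confidence

Margin of error = t* · s/√n = 2.453 · 59.11/√32 = 25.63

CI: (325.17, 376.43)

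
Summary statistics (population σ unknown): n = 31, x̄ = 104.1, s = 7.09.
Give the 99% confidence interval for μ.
(100.60, 107.60)

t-interval (σ unknown):
df = n - 1 = 30
t* = 2.750 for 99% confidence

Margin of error = t* · s/√n = 2.750 · 7.09/√31 = 3.50

CI: (100.60, 107.60)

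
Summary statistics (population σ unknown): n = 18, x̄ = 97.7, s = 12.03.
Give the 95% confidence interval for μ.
(91.72, 103.68)

t-interval (σ unknown):
df = n - 1 = 17
t* = 2.110 for 95% confidence

Margin of error = t* · s/√n = 2.110 · 12.03/√18 = 5.98

CI: (91.72, 103.68)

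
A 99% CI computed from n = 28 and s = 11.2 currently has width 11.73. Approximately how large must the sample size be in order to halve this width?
n ≈ 112

CI width ∝ 1/√n
To reduce width by factor 2, need √n to grow by 2 → need 2² = 4 times as many samples.

Current: n = 28, width = 11.73
New: n = 112, width ≈ 5.55

Width reduced by factor of 11.73/5.55 = 2.11.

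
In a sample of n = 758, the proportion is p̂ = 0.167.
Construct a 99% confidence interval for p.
(0.132, 0.202)

Proportion CI:
SE = √(p̂(1-p̂)/n) = √(0.167 · 0.833 / 758) = 0.01355

z* = 2.576
Margin = z* · SE = 2.576 · 0.01355 = 0.0349

CI: 0.167 ± 0.0349 = (0.132, 0.202)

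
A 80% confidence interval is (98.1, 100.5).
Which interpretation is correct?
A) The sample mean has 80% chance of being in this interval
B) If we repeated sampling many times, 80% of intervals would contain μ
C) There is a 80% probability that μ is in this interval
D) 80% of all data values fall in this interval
B

A) Wrong — x̄ is observed and sits in the interval by construction.
B) Correct — this is the frequentist long-run coverage interpretation.
C) Wrong — μ is fixed; the randomness lives in the interval, not in μ.
D) Wrong — a CI is about the parameter μ, not individual data values.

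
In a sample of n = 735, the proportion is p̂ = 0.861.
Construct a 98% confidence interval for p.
(0.831, 0.891)

Proportion CI:
SE = √(p̂(1-p̂)/n) = √(0.861 · 0.139 / 735) = 0.01276

z* = 2.326
Margin = z* · SE = 2.326 · 0.01276 = 0.0297

CI: 0.861 ± 0.0297 = (0.831, 0.891)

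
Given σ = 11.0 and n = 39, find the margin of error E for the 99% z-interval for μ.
Margin of error = 4.54

Margin of error = z* · σ/√n
= 2.576 · 11.0/√39
= 2.576 · 11.0/6.2450
= 4.54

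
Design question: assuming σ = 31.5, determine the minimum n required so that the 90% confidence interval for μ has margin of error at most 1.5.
n ≥ 1194

For margin E ≤ 1.5:
n ≥ (z* · σ / E)²
n ≥ (1.645 · 31.5 / 1.5)²
n ≥ 1193.36

Minimum n = 1194 (rounding up)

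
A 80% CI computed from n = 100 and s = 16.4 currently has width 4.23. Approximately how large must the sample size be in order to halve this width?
n ≈ 400

CI width ∝ 1/√n
To reduce width by factor 2, need √n to grow by 2 → need 2² = 4 times as many samples.

Current: n = 100, width = 4.23
New: n = 400, width ≈ 2.11

Width reduced by factor of 4.23/2.11 = 2.00.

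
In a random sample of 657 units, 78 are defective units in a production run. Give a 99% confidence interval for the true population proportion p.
(0.086, 0.151)

Proportion CI:
p̂ = 78/657 = 0.11872
SE = √(p̂(1-p̂)/n) = √(0.11872 · 0.88128 / 657) = 0.01262

z* = 2.576
Margin = z* · SE = 2.576 · 0.01262 = 0.0325

CI: 0.11872 ± 0.0325 = (0.086, 0.151)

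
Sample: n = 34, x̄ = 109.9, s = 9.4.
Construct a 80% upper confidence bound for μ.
μ ≤ 111.28

Upper bound (one-sided):
t* = 0.853 (one-sided for 80%)
Upper bound = x̄ + t* · s/√n = 109.9 + 0.853 · 9.4/√34 = 111.28

We are 80% confident that μ ≤ 111.28.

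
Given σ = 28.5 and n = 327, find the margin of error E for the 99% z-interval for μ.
Margin of error = 4.06

Margin of error = z* · σ/√n
= 2.576 · 28.5/√327
= 2.576 · 28.5/18.0831
= 4.06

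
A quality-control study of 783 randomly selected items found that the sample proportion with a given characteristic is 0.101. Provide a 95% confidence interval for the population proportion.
(0.080, 0.122)

Proportion CI:
SE = √(p̂(1-p̂)/n) = √(0.101 · 0.899 / 783) = 0.01077

z* = 1.960
Margin = z* · SE = 1.960 · 0.01077 = 0.0211

CI: 0.101 ± 0.0211 = (0.080, 0.122)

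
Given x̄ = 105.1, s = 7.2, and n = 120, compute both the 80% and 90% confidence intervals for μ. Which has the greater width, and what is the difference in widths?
90% CI is wider by 0.49

df = 119
80% CI: t* = 1.289, (104.25, 105.95), width = 2 · t* · s/√n = 1.69
90% CI: t* = 1.658, (104.01, 106.19), width = 2 · t* · s/√n = 2.18

The 90% CI is wider by 2.18 - 1.69 = 0.49.
Higher confidence requires a wider interval.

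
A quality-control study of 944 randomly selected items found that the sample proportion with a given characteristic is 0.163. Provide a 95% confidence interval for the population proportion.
(0.139, 0.187)

Proportion CI:
SE = √(p̂(1-p̂)/n) = √(0.163 · 0.837 / 944) = 0.01202

z* = 1.960
Margin = z* · SE = 1.960 · 0.01202 = 0.0236

CI: 0.163 ± 0.0236 = (0.139, 0.187)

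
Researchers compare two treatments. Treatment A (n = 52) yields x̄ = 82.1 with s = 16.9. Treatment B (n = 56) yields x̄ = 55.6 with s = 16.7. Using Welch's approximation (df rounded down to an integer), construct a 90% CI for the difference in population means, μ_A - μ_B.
(21.13, 31.87)

Difference: x̄₁ - x̄₂ = 26.50
SE = √(s₁²/n₁ + s₂²/n₂) = √(16.9²/52 + 16.7²/56) = 3.2362
df = 105.21 → 105 (Welch–Satterthwaite, rounded down)
t* = 1.659

CI: 26.50 ± 1.659 · 3.2362 = 26.50 ± 5.37 = (21.13, 31.87)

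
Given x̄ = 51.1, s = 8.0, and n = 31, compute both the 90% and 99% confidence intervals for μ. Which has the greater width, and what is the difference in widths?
99% CI is wider by 3.02

df = 30
90% CI: t* = 1.697, (48.66, 53.54), width = 2 · t* · s/√n = 4.88
99% CI: t* = 2.750, (47.15, 55.05), width = 2 · t* · s/√n = 7.90

The 99% CI is wider by 7.90 - 4.88 = 3.02.
Higher confidence requires a wider interval.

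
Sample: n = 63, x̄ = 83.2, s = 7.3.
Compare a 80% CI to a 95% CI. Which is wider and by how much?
95% CI is wider by 1.30

df = 62
80% CI: t* = 1.295, (82.01, 84.39), width = 2 · t* · s/√n = 2.38
95% CI: t* = 1.999, (81.36, 85.04), width = 2 · t* · s/√n = 3.68

The 95% CI is wider by 3.68 - 2.38 = 1.30.
Higher confidence requires a wider interval.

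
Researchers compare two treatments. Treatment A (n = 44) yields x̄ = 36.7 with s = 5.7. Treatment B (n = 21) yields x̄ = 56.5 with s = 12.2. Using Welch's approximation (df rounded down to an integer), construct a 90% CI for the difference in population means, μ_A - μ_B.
(-24.59, -15.01)

Difference: x̄₁ - x̄₂ = -19.80
SE = √(s₁²/n₁ + s₂²/n₂) = √(5.7²/44 + 12.2²/21) = 2.7975
df = 24.26 → 24 (Welch–Satterthwaite, rounded down)
t* = 1.711

CI: -19.80 ± 1.711 · 2.7975 = -19.80 ± 4.79 = (-24.59, -15.01)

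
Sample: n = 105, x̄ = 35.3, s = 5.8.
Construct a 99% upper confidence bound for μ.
μ ≤ 36.64

Upper bound (one-sided):
t* = 2.363 (one-sided for 99%)
Upper bound = x̄ + t* · s/√n = 35.3 + 2.363 · 5.8/√105 = 36.64

We are 99% confident that μ ≤ 36.64.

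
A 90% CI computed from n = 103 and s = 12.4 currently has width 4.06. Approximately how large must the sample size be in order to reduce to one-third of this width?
n ≈ 927

CI width ∝ 1/√n
To reduce width by factor 3, need √n to grow by 3 → need 3² = 9 times as many samples.

Current: n = 103, width = 4.06
New: n = 927, width ≈ 1.34

Width reduced by factor of 4.06/1.34 = 3.03.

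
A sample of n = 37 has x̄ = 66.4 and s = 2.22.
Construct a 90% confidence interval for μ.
(65.78, 67.02)

t-interval (σ unknown):
df = n - 1 = 36
t* = 1.688 for 90% confidence

Margin of error = t* · s/√n = 1.688 · 2.22/√37 = 0.62

CI: (65.78, 67.02)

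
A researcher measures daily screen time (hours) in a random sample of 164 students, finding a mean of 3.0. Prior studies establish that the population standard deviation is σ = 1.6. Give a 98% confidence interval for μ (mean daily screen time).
(2.71, 3.29)

z-interval (σ known):
z* = 2.326 for 98% confidence

Margin of error = z* · σ/√n = 2.326 · 1.6/√164 = 0.29

CI: (3.0 - 0.29, 3.0 + 0.29) = (2.71, 3.29)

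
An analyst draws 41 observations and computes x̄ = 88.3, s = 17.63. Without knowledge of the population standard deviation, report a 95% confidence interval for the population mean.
(82.74, 93.86)

t-interval (σ unknown):
df = n - 1 = 40
t* = 2.021 for 95% confidence

Margin of error = t* · s/√n = 2.021 · 17.63/√41 = 5.56

CI: (82.74, 93.86)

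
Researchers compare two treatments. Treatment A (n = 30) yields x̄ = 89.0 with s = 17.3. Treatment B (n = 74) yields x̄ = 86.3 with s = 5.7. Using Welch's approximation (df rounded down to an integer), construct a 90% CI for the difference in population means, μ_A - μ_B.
(-2.77, 8.17)

Difference: x̄₁ - x̄₂ = 2.70
SE = √(s₁²/n₁ + s₂²/n₂) = √(17.3²/30 + 5.7²/74) = 3.2273
df = 31.58 → 31 (Welch–Satterthwaite, rounded down)
t* = 1.696

CI: 2.70 ± 1.696 · 3.2273 = 2.70 ± 5.47 = (-2.77, 8.17)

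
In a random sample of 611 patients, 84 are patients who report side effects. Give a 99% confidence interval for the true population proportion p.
(0.102, 0.173)

Proportion CI:
p̂ = 84/611 = 0.13748
SE = √(p̂(1-p̂)/n) = √(0.13748 · 0.86252 / 611) = 0.01393

z* = 2.576
Margin = z* · SE = 2.576 · 0.01393 = 0.0359

CI: 0.13748 ± 0.0359 = (0.102, 0.173)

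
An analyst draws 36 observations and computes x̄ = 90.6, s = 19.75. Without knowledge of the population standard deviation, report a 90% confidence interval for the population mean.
(85.04, 96.16)

t-interval (σ unknown):
df = n - 1 = 35
t* = 1.690 for 90% confidence

Margin of error = t* · s/√n = 1.690 · 19.75/√36 = 5.56

CI: (85.04, 96.16)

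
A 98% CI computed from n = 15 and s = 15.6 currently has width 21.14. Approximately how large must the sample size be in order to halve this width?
n ≈ 60

CI width ∝ 1/√n
To reduce width by factor 2, need √n to grow by 2 → need 2² = 4 times as many samples.

Current: n = 15, width = 21.14
New: n = 60, width ≈ 9.63

Width reduced by factor of 21.14/9.63 = 2.20.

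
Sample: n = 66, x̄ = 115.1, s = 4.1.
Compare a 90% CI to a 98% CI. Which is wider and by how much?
98% CI is wider by 0.73

df = 65
90% CI: t* = 1.669, (114.26, 115.94), width = 2 · t* · s/√n = 1.68
98% CI: t* = 2.385, (113.90, 116.30), width = 2 · t* · s/√n = 2.41

The 98% CI is wider by 2.41 - 1.68 = 0.73.
Higher confidence requires a wider interval.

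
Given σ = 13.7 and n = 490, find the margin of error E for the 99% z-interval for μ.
Margin of error = 1.59

Margin of error = z* · σ/√n
= 2.576 · 13.7/√490
= 2.576 · 13.7/22.1359
= 1.59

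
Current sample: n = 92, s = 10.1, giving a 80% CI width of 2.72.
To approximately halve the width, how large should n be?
n ≈ 368

CI width ∝ 1/√n
To reduce width by factor 2, need √n to grow by 2 → need 2² = 4 times as many samples.

Current: n = 92, width = 2.72
New: n = 368, width ≈ 1.35

Width reduced by factor of 2.72/1.35 = 2.01.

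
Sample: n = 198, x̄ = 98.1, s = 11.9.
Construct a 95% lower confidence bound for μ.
μ ≥ 96.70

Lower bound (one-sided):
t* = 1.653 (one-sided for 95%)
Lower bound = x̄ - t* · s/√n = 98.1 - 1.653 · 11.9/√198 = 96.70

We are 95% confident that μ ≥ 96.70.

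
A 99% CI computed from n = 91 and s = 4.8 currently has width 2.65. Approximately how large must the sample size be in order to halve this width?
n ≈ 364

CI width ∝ 1/√n
To reduce width by factor 2, need √n to grow by 2 → need 2² = 4 times as many samples.

Current: n = 91, width = 2.65
New: n = 364, width ≈ 1.30

Width reduced by factor of 2.65/1.30 = 2.04.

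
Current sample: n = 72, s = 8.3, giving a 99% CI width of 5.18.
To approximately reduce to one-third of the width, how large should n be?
n ≈ 648

CI width ∝ 1/√n
To reduce width by factor 3, need √n to grow by 3 → need 3² = 9 times as many samples.

Current: n = 72, width = 5.18
New: n = 648, width ≈ 1.68

Width reduced by factor of 5.18/1.68 = 3.08.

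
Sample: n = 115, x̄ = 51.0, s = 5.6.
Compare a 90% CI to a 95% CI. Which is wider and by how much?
95% CI is wider by 0.34

df = 114
90% CI: t* = 1.658, (50.13, 51.87), width = 2 · t* · s/√n = 1.73
95% CI: t* = 1.981, (49.97, 52.03), width = 2 · t* · s/√n = 2.07

The 95% CI is wider by 2.07 - 1.73 = 0.34.
Higher confidence requires a wider interval.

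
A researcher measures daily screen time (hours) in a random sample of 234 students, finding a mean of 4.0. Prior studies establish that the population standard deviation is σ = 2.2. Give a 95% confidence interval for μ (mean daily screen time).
(3.72, 4.28)

z-interval (σ known):
z* = 1.960 for 95% confidence

Margin of error = z* · σ/√n = 1.960 · 2.2/√234 = 0.28

CI: (4.0 - 0.28, 4.0 + 0.28) = (3.72, 4.28)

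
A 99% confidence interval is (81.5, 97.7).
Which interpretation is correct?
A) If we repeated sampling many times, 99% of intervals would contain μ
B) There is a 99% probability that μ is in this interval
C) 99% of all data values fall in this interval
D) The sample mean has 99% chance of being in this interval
A

A) Correct — this is the frequentist long-run coverage interpretation.
B) Wrong — μ is fixed; the randomness lives in the interval, not in μ.
C) Wrong — a CI is about the parameter μ, not individual data values.
D) Wrong — x̄ is observed and sits in the interval by construction.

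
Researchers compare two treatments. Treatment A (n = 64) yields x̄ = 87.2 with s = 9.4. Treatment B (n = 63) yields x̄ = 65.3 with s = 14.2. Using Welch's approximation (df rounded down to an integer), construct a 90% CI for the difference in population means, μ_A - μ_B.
(18.35, 25.45)

Difference: x̄₁ - x̄₂ = 21.90
SE = √(s₁²/n₁ + s₂²/n₂) = √(9.4²/64 + 14.2²/63) = 2.1404
df = 107.36 → 107 (Welch–Satterthwaite, rounded down)
t* = 1.659

CI: 21.90 ± 1.659 · 2.1404 = 21.90 ± 3.55 = (18.35, 25.45)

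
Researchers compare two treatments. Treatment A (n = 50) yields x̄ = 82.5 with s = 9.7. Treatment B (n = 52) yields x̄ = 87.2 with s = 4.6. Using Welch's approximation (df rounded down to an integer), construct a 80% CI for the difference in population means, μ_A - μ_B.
(-6.66, -2.74)

Difference: x̄₁ - x̄₂ = -4.70
SE = √(s₁²/n₁ + s₂²/n₂) = √(9.7²/50 + 4.6²/52) = 1.5129
df = 69.37 → 69 (Welch–Satterthwaite, rounded down)
t* = 1.294

CI: -4.70 ± 1.294 · 1.5129 = -4.70 ± 1.96 = (-6.66, -2.74)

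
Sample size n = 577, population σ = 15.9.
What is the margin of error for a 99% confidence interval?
Margin of error = 1.71

Margin of error = z* · σ/√n
= 2.576 · 15.9/√577
= 2.576 · 15.9/24.0208
= 1.71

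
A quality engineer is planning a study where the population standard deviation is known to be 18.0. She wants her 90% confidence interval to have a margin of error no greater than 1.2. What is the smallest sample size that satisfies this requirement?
n ≥ 609

For margin E ≤ 1.2:
n ≥ (z* · σ / E)²
n ≥ (1.645 · 18.0 / 1.2)²
n ≥ 608.86

Minimum n = 609 (rounding up)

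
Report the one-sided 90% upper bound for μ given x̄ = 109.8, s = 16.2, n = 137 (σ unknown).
μ ≤ 111.58

Upper bound (one-sided):
t* = 1.288 (one-sided for 90%)
Upper bound = x̄ + t* · s/√n = 109.8 + 1.288 · 16.2/√137 = 111.58

We are 90% confident that μ ≤ 111.58.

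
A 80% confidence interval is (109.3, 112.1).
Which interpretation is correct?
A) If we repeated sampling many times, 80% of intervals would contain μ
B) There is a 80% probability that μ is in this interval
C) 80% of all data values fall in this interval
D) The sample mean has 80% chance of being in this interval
A

A) Correct — this is the frequentist long-run coverage interpretation.
B) Wrong — μ is fixed; the randomness lives in the interval, not in μ.
C) Wrong — a CI is about the parameter μ, not individual data values.
D) Wrong — x̄ is observed and sits in the interval by construction.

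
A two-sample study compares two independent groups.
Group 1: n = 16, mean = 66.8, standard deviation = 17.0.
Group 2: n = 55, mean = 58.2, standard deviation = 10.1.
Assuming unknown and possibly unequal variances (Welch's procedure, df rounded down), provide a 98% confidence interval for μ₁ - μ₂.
(-2.79, 19.99)

Difference: x̄₁ - x̄₂ = 8.60
SE = √(s₁²/n₁ + s₂²/n₂) = √(17.0²/16 + 10.1²/55) = 4.4629
df = 18.19 → 18 (Welch–Satterthwaite, rounded down)
t* = 2.552

CI: 8.60 ± 2.552 · 4.4629 = 8.60 ± 11.39 = (-2.79, 19.99)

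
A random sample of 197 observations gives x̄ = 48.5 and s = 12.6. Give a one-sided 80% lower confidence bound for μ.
μ ≥ 47.74

Lower bound (one-sided):
t* = 0.843 (one-sided for 80%)
Lower bound = x̄ - t* · s/√n = 48.5 - 0.843 · 12.6/√197 = 47.74

We are 80% confident that μ ≥ 47.74.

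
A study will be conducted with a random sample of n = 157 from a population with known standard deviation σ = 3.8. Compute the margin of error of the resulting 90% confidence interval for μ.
Margin of error = 0.50

Margin of error = z* · σ/√n
= 1.645 · 3.8/√157
= 1.645 · 3.8/12.5300
= 0.50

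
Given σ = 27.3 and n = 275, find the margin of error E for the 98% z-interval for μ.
Margin of error = 3.83

Margin of error = z* · σ/√n
= 2.326 · 27.3/√275
= 2.326 · 27.3/16.5831
= 3.83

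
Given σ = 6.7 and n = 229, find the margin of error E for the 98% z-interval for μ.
Margin of error = 1.03

Margin of error = z* · σ/√n
= 2.326 · 6.7/√229
= 2.326 · 6.7/15.1327
= 1.03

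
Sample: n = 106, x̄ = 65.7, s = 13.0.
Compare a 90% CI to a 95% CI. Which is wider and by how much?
95% CI is wider by 0.82

df = 105
90% CI: t* = 1.659, (63.61, 67.79), width = 2 · t* · s/√n = 4.19
95% CI: t* = 1.983, (63.20, 68.20), width = 2 · t* · s/√n = 5.01

The 95% CI is wider by 5.01 - 4.19 = 0.82.
Higher confidence requires a wider interval.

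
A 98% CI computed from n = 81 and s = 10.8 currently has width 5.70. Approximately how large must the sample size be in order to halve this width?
n ≈ 324

CI width ∝ 1/√n
To reduce width by factor 2, need √n to grow by 2 → need 2² = 4 times as many samples.

Current: n = 81, width = 5.70
New: n = 324, width ≈ 2.81

Width reduced by factor of 5.70/2.81 = 2.03.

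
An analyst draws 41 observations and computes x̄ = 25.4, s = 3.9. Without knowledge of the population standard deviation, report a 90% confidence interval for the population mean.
(24.37, 26.43)

t-interval (σ unknown):
df = n - 1 = 40
t* = 1.684 for 90% confidence

Margin of error = t* · s/√n = 1.684 · 3.9/√41 = 1.03

CI: (24.37, 26.43)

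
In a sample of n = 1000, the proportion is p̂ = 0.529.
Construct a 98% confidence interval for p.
(0.492, 0.566)

Proportion CI:
SE = √(p̂(1-p̂)/n) = √(0.529 · 0.471 / 1000) = 0.01578

z* = 2.326
Margin = z* · SE = 2.326 · 0.01578 = 0.0367

CI: 0.529 ± 0.0367 = (0.492, 0.566)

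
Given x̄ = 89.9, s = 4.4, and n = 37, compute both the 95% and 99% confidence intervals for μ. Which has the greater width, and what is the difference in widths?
99% CI is wider by 1.00

df = 36
95% CI: t* = 2.028, (88.43, 91.37), width = 2 · t* · s/√n = 2.93
99% CI: t* = 2.719, (87.93, 91.87), width = 2 · t* · s/√n = 3.93

The 99% CI is wider by 3.93 - 2.93 = 1.00.
Higher confidence requires a wider interval.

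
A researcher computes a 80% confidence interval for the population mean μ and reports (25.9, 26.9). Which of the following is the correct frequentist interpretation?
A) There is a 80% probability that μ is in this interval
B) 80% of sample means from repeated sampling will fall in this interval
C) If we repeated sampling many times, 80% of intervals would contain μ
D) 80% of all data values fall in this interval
C

A) Wrong — μ is fixed; the randomness lives in the interval, not in μ.
B) Wrong — coverage applies to intervals containing μ, not to future x̄ values.
C) Correct — this is the frequentist long-run coverage interpretation.
D) Wrong — a CI is about the parameter μ, not individual data values.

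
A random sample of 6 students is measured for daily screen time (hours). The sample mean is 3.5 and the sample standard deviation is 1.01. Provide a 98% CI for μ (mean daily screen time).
(2.11, 4.89)

t-interval (σ unknown):
df = n - 1 = 5
t* = 3.365 for 98% confidence

Margin of error = t* · s/√n = 3.365 · 1.01/√6 = 1.39

CI: (2.11, 4.89)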